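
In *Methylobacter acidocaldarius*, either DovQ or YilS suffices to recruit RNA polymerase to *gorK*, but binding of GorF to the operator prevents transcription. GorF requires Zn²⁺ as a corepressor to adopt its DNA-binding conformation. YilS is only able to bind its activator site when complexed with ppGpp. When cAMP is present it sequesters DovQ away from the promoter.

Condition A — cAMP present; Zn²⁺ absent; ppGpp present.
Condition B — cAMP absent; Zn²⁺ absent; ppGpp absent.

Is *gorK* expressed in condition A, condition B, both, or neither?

Condition A:
cAMP is present, so DovQ is inactive.
Zn²⁺ is absent, so GorF is inactive.
ppGpp is present, so YilS is active.
Activator YilS is present, so *gorK* is transcribed.
→ *gorK* is ON in A.
Condition B:
cAMP is absent, so DovQ is active.
Zn²⁺ is absent, so GorF is inactive.
ppGpp is absent, so YilS is inactive.
Activator DovQ is present, so *gorK* is transcribed.
→ *gorK* is ON in B.

both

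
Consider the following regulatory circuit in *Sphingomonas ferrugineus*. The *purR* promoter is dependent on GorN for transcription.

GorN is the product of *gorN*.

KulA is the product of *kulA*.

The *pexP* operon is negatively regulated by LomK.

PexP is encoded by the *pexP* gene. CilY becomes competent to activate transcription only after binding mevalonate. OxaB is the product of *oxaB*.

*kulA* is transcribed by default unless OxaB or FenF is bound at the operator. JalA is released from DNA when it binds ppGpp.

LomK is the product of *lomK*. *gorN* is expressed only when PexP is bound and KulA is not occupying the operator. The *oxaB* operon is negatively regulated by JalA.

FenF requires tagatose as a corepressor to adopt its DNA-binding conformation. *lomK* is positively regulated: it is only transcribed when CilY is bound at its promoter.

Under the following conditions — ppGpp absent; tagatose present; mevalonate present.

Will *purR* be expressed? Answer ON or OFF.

ppGpp is absent, so JalA is active.
With repressor JalA bound, *oxaB* is not transcribed.
So OxaB is not produced.
Tagatose is present, so FenF is active.
With repressor FenF bound, *kulA* is not transcribed.
So KulA is not produced.
Mevalonate is present, so CilY is active.
No repressor is bound and CilY is active, so *lomK* is transcribed.
So LomK is produced and active.
With repressor LomK bound, *pexP* is not transcribed.
So PexP is not produced.
Required activator PexP is absent, so *gorN* is not transcribed.
So GorN is not produced.
Required activator GorN is absent, so *purR* is not transcribed.

OFF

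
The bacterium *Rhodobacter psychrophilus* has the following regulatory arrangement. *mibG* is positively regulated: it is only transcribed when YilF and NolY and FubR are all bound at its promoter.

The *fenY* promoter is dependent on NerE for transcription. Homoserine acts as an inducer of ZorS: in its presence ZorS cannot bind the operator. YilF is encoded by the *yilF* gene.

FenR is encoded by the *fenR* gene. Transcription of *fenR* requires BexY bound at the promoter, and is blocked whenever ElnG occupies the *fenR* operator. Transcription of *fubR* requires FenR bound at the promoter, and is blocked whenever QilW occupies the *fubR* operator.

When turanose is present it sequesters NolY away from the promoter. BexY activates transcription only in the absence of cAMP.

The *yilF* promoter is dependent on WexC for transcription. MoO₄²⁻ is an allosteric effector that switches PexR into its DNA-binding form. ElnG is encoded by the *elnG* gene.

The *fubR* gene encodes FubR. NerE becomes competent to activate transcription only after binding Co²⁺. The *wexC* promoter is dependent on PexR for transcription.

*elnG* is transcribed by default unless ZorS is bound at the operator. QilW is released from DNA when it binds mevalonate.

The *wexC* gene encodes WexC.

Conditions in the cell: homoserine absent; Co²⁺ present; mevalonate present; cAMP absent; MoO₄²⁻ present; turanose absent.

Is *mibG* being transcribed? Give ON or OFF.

ON

MoO₄²⁻ is present, so PexR is active.
No repressor is bound and PexR is active, so *wexC* is transcribed.
So WexC is produced and active.
No repressor is bound and WexC is active, so *yilF* is transcribed.
So YilF is produced and active.
Turanose is absent, so NolY is active.
Mevalonate is present, so QilW is inactive.
Homoserine is absent, so ZorS is active.
With repressor ZorS bound, *elnG* is not transcribed.
So ElnG is not produced.
cAMP is absent, so BexY is active.
No repressor is bound and BexY is active, so *fenR* is transcribed.
So FenR is produced and active.
No repressor is bound and FenR is active, so *fubR* is transcribed.
So FubR is produced and active.
No repressor is bound and YilF and NolY and FubR are active, so *mibG* is transcribed.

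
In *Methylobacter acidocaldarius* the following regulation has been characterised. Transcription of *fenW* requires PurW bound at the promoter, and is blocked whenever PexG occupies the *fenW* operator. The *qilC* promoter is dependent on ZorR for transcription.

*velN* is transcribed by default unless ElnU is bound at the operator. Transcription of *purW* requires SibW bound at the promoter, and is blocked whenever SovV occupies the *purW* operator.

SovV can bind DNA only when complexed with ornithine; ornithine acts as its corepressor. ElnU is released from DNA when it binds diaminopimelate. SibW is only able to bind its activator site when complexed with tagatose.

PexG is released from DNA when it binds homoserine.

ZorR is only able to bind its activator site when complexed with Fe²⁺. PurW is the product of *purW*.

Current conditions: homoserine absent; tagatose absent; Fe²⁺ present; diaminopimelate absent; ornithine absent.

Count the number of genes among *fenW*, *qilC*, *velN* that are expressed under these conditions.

1

Ornithine is absent, so SovV is inactive.
Tagatose is absent, so SibW is inactive.
Required activator SibW is absent, so *purW* is not transcribed.
So PurW is not produced.
Homoserine is absent, so PexG is active.
With repressor PexG bound, *fenW* is not transcribed.
→ *fenW* is OFF.
Fe²⁺ is present, so ZorR is active.
No repressor is bound and ZorR is active, so *qilC* is transcribed.
→ *qilC* is ON.
Diaminopimelate is absent, so ElnU is active.
With repressor ElnU bound, *velN* is not transcribed.
→ *velN* is OFF.
1 of the 3 genes is transcribed.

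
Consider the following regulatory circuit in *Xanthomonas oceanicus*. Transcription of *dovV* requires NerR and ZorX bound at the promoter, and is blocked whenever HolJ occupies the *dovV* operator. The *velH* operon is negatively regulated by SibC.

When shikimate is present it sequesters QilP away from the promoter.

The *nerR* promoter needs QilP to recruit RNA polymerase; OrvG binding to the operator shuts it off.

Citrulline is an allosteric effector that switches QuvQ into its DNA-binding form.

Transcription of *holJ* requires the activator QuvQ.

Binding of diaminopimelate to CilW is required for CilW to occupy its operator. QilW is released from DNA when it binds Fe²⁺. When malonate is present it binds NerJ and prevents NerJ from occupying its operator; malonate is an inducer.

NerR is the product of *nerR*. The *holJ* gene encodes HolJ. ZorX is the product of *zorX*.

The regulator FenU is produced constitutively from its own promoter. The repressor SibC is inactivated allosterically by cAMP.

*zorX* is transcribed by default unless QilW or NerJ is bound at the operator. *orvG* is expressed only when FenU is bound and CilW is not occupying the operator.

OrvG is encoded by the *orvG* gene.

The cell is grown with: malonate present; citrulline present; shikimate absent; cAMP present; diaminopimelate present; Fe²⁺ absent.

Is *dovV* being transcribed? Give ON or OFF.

OFF

FenU is produced constitutively and is active.
Diaminopimelate is present, so CilW is active.
With repressor CilW bound, *orvG* is not transcribed.
So OrvG is not produced.
Shikimate is absent, so QilP is active.
No repressor is bound and QilP is active, so *nerR* is transcribed.
So NerR is produced and active.
Fe²⁺ is absent, so QilW is active.
Malonate is present, so NerJ is inactive.
With repressor QilW bound, *zorX* is not transcribed.
So ZorX is not produced.
Citrulline is present, so QuvQ is active.
No repressor is bound and QuvQ is active, so *holJ* is transcribed.
So HolJ is produced and active.
With repressor HolJ bound, *dovV* is not transcribed.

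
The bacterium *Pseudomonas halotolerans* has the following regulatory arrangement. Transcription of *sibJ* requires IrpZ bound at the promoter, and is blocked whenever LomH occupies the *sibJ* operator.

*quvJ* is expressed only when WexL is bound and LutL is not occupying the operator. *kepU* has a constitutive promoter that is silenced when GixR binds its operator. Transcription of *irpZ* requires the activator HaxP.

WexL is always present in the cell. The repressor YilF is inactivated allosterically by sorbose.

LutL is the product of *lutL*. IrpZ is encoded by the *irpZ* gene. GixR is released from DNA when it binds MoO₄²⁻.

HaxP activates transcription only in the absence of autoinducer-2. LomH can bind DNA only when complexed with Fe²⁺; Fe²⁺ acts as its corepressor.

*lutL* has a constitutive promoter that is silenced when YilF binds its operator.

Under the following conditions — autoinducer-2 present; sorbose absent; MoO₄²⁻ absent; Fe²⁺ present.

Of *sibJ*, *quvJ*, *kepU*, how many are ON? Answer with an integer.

1

Fe²⁺ is present, so LomH is active.
Autoinducer-2 is present, so HaxP is inactive.
Required activator HaxP is absent, so *irpZ* is not transcribed.
So IrpZ is not produced.
With repressor LomH bound, *sibJ* is not transcribed.
→ *sibJ* is OFF.
Sorbose is absent, so YilF is active.
With repressor YilF bound, *lutL* is not transcribed.
So LutL is not produced.
WexL is produced constitutively and is active.
No repressor is bound and WexL is active, so *quvJ* is transcribed.
→ *quvJ* is ON.
MoO₄²⁻ is absent, so GixR is active.
With repressor GixR bound, *kepU* is not transcribed.
→ *kepU* is OFF.
1 of the 3 genes is transcribed.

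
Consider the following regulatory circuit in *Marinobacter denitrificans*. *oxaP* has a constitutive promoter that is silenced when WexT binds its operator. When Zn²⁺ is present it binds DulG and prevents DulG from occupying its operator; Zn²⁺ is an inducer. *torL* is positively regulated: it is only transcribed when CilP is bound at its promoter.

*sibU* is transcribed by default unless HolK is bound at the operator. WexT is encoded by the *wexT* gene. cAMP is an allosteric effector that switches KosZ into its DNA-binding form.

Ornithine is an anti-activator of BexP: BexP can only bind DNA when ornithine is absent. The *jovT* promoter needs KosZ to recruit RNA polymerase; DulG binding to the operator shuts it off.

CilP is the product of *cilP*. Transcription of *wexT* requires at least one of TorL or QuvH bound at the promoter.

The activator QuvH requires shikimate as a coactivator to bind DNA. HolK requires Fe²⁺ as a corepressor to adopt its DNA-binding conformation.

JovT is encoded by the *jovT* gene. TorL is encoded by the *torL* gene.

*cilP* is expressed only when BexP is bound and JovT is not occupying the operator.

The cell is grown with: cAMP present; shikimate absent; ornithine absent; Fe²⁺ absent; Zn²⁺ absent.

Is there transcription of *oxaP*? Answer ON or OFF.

OFF

Zn²⁺ is absent, so DulG is active.
cAMP is present, so KosZ is active.
With repressor DulG bound, *jovT* is not transcribed.
So JovT is not produced.
Ornithine is absent, so BexP is active.
No repressor is bound and BexP is active, so *cilP* is transcribed.
So CilP is produced and active.
No repressor is bound and CilP is active, so *torL* is transcribed.
So TorL is produced and active.
Shikimate is absent, so QuvH is inactive.
Activator TorL is present, so *wexT* is transcribed.
So WexT is produced and active.
With repressor WexT bound, *oxaP* is not transcribed.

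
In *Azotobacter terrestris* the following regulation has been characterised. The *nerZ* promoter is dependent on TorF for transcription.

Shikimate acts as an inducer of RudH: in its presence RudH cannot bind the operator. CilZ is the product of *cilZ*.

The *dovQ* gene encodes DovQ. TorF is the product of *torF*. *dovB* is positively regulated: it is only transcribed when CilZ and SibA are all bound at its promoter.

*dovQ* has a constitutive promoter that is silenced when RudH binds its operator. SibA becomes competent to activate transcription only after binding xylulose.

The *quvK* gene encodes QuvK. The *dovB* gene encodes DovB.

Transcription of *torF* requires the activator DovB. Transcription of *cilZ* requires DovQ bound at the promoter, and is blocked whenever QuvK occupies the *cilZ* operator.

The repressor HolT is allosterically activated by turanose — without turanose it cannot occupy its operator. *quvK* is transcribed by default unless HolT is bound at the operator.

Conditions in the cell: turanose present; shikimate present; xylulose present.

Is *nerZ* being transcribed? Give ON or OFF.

ON

Turanose is present, so HolT is active.
With repressor HolT bound, *quvK* is not transcribed.
So QuvK is not produced.
Shikimate is present, so RudH is inactive.
With no repressor bound, *dovQ* is transcribed.
So DovQ is produced and active.
No repressor is bound and DovQ is active, so *cilZ* is transcribed.
So CilZ is produced and active.
Xylulose is present, so SibA is active.
No repressor is bound and CilZ and SibA are active, so *dovB* is transcribed.
So DovB is produced and active.
No repressor is bound and DovB is active, so *torF* is transcribed.
So TorF is produced and active.
No repressor is bound and TorF is active, so *nerZ* is transcribed.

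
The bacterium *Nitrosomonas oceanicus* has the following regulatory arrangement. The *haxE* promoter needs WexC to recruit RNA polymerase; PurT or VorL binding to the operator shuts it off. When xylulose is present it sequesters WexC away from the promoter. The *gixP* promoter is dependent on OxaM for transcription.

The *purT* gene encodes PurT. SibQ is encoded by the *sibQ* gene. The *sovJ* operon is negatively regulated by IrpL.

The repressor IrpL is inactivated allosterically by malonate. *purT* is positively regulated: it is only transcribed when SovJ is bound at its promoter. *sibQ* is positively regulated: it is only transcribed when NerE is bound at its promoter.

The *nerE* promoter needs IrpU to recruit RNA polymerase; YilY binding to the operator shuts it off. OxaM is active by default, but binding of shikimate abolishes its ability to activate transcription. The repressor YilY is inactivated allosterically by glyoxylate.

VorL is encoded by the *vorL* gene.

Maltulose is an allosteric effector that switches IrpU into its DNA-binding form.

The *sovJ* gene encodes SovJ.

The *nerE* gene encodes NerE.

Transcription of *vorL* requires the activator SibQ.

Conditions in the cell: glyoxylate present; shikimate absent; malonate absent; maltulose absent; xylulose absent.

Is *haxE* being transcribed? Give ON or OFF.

ON

Xylulose is absent, so WexC is active.
Malonate is absent, so IrpL is active.
With repressor IrpL bound, *sovJ* is not transcribed.
So SovJ is not produced.
Required activator SovJ is absent, so *purT* is not transcribed.
So PurT is not produced.
Glyoxylate is present, so YilY is inactive.
Maltulose is absent, so IrpU is inactive.
Required activator IrpU is absent, so *nerE* is not transcribed.
So NerE is not produced.
Required activator NerE is absent, so *sibQ* is not transcribed.
So SibQ is not produced.
Required activator SibQ is absent, so *vorL* is not transcribed.
So VorL is not produced.
No repressor is bound and WexC is active, so *haxE* is transcribed.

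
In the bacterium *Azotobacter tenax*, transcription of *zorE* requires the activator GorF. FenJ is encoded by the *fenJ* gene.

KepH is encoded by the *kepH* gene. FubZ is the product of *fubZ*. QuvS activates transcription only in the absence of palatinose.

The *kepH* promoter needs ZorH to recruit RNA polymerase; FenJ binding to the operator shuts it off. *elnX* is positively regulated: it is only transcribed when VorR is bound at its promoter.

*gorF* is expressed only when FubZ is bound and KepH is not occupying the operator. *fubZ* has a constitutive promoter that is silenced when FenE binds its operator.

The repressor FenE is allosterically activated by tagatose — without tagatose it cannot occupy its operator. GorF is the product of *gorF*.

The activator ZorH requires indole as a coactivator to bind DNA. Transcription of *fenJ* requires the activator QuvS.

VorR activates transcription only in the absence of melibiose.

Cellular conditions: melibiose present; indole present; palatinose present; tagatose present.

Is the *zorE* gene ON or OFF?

OFF

Palatinose is present, so QuvS is inactive.
Required activator QuvS is absent, so *fenJ* is not transcribed.
So FenJ is not produced.
Indole is present, so ZorH is active.
No repressor is bound and ZorH is active, so *kepH* is transcribed.
So KepH is produced and active.
Tagatose is present, so FenE is active.
With repressor FenE bound, *fubZ* is not transcribed.
So FubZ is not produced.
With repressor KepH bound, *gorF* is not transcribed.
So GorF is not produced.
Required activator GorF is absent, so *zorE* is not transcribed.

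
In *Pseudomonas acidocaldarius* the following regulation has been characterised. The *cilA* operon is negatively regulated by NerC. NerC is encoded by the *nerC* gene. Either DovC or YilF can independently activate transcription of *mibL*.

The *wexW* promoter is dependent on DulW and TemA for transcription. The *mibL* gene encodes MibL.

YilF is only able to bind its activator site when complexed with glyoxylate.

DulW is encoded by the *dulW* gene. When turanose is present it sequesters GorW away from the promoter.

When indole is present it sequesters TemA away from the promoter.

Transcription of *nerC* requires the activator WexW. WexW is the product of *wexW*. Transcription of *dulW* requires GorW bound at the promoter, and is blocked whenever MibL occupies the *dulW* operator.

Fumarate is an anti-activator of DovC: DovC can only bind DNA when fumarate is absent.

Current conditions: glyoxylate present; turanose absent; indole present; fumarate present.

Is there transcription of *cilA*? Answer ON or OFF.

ON

Fumarate is present, so DovC is inactive.
Glyoxylate is present, so YilF is active.
Activator YilF is present, so *mibL* is transcribed.
So MibL is produced and active.
Turanose is absent, so GorW is active.
With repressor MibL bound, *dulW* is not transcribed.
So DulW is not produced.
Indole is present, so TemA is inactive.
Required activator DulW is absent, so *wexW* is not transcribed.
So WexW is not produced.
Required activator WexW is absent, so *nerC* is not transcribed.
So NerC is not produced.
With no repressor bound, *cilA* is transcribed.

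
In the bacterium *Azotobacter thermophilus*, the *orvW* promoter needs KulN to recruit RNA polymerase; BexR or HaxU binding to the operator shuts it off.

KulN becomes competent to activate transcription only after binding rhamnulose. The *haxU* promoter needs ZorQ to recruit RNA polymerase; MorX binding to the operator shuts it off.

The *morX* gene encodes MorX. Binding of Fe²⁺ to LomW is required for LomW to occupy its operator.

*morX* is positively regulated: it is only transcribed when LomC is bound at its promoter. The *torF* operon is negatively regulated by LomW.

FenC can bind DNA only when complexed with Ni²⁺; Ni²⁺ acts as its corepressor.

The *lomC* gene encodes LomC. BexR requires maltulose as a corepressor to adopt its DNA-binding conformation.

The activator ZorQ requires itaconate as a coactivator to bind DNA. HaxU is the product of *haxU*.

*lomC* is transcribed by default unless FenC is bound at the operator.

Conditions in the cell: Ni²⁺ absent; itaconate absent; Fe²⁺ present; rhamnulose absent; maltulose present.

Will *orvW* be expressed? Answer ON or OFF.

Maltulose is present, so BexR is active.
Rhamnulose is absent, so KulN is inactive.
Itaconate is absent, so ZorQ is inactive.
Ni²⁺ is absent, so FenC is inactive.
With no repressor bound, *lomC* is transcribed.
So LomC is produced and active.
No repressor is bound and LomC is active, so *morX* is transcribed.
So MorX is produced and active.
With repressor MorX bound, *haxU* is not transcribed.
So HaxU is not produced.
With repressor BexR bound, *orvW* is not transcribed.

OFF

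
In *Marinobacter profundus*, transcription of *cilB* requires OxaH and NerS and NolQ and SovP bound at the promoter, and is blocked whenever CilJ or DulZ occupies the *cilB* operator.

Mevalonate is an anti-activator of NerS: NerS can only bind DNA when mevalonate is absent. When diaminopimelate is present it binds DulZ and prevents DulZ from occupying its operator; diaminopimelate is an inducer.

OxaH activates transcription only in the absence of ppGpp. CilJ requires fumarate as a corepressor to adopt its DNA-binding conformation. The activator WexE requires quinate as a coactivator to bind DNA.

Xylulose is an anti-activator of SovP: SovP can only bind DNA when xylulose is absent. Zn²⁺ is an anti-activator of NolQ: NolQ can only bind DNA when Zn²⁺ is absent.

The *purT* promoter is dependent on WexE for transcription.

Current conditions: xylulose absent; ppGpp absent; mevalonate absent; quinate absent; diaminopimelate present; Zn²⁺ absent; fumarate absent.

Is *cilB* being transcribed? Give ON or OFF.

ppGpp is absent, so OxaH is active.
Fumarate is absent, so CilJ is inactive.
Diaminopimelate is present, so DulZ is inactive.
Mevalonate is absent, so NerS is active.
Zn²⁺ is absent, so NolQ is active.
Xylulose is absent, so SovP is active.
No repressor is bound and OxaH and NerS and NolQ and SovP are active, so *cilB* is transcribed.

ON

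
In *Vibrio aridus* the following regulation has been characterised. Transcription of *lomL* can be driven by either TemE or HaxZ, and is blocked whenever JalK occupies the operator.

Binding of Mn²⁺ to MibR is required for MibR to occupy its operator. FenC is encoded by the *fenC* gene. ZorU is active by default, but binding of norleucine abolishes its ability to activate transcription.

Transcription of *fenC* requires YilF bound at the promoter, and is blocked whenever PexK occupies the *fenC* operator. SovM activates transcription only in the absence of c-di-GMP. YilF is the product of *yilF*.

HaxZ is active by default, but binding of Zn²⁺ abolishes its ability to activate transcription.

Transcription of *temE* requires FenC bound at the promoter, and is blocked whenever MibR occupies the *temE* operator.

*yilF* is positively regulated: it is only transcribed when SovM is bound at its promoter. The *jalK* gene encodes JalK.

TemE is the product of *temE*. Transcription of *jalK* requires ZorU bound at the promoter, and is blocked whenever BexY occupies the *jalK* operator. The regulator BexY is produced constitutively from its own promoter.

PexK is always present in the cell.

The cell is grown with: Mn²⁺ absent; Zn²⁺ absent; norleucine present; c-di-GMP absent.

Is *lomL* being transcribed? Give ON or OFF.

Mn²⁺ is absent, so MibR is inactive.
PexK is produced constitutively and is active.
c-di-GMP is absent, so SovM is active.
No repressor is bound and SovM is active, so *yilF* is transcribed.
So YilF is produced and active.
With repressor PexK bound, *fenC* is not transcribed.
So FenC is not produced.
Required activator FenC is absent, so *temE* is not transcribed.
So TemE is not produced.
BexY is produced constitutively and is active.
Norleucine is present, so ZorU is inactive.
With repressor BexY bound, *jalK* is not transcribed.
So JalK is not produced.
Zn²⁺ is absent, so HaxZ is active.
Activator HaxZ is present, so *lomL* is transcribed.

ON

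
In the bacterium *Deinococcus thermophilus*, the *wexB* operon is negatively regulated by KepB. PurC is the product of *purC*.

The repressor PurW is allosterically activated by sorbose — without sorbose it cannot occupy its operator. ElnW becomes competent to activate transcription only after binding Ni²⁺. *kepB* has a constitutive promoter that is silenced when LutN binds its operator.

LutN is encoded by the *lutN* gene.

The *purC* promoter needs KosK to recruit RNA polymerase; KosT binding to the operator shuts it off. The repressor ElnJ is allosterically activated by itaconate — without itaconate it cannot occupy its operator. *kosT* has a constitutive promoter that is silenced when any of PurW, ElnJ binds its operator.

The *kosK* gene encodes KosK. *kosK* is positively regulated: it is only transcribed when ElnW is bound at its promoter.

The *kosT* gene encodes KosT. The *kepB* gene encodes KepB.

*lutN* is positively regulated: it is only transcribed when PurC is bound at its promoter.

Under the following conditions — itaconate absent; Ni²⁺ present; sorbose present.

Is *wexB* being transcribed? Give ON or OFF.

Sorbose is present, so PurW is active.
Itaconate is absent, so ElnJ is inactive.
With repressor PurW bound, *kosT* is not transcribed.
So KosT is not produced.
Ni²⁺ is present, so ElnW is active.
No repressor is bound and ElnW is active, so *kosK* is transcribed.
So KosK is produced and active.
No repressor is bound and KosK is active, so *purC* is transcribed.
So PurC is produced and active.
No repressor is bound and PurC is active, so *lutN* is transcribed.
So LutN is produced and active.
With repressor LutN bound, *kepB* is not transcribed.
So KepB is not produced.
With no repressor bound, *wexB* is transcribed.

ON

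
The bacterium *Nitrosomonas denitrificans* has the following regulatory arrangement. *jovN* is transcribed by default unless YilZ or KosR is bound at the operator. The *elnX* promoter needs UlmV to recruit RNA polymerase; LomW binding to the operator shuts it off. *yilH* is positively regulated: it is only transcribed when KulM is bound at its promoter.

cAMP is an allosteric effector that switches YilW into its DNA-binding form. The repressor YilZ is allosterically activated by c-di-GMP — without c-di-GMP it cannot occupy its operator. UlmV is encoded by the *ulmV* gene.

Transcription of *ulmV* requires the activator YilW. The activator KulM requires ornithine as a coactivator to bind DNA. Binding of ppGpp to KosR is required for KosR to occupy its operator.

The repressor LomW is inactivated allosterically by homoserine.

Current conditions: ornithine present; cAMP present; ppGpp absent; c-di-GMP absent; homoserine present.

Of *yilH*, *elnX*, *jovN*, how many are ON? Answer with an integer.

Ornithine is present, so KulM is active.
No repressor is bound and KulM is active, so *yilH* is transcribed.
→ *yilH* is ON.
Homoserine is present, so LomW is inactive.
cAMP is present, so YilW is active.
No repressor is bound and YilW is active, so *ulmV* is transcribed.
So UlmV is produced and active.
No repressor is bound and UlmV is active, so *elnX* is transcribed.
→ *elnX* is ON.
c-di-GMP is absent, so YilZ is inactive.
ppGpp is absent, so KosR is inactive.
With no repressor bound, *jovN* is transcribed.
→ *jovN* is ON.
3 of the 3 genes are transcribed.

3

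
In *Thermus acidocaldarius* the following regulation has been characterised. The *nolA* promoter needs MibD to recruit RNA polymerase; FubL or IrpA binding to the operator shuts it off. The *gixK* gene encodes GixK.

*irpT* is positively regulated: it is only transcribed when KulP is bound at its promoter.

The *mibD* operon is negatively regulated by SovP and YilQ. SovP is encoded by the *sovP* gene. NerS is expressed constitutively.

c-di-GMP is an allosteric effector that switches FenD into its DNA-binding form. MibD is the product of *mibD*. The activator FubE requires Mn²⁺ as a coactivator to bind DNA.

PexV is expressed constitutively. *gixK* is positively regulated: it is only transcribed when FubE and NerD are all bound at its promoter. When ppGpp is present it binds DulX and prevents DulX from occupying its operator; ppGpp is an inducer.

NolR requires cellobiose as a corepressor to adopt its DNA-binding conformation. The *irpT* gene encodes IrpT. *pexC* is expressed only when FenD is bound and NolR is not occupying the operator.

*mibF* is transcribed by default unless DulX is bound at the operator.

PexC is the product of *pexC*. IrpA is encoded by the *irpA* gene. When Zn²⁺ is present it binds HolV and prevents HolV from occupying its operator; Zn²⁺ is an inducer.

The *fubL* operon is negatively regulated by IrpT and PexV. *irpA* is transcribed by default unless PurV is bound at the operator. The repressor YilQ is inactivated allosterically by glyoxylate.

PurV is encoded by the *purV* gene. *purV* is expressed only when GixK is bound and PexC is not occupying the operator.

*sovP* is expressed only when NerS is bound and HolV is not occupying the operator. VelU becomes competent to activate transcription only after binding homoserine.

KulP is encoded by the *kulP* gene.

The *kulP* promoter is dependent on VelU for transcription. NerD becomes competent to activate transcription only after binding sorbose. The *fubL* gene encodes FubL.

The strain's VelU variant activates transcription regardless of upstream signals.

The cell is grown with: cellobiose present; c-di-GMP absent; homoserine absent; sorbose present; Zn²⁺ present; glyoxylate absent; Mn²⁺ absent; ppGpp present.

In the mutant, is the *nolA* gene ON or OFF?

VelU is constitutively active in this strain.
No repressor is bound and VelU is active, so *kulP* is transcribed.
So KulP is produced and active.
No repressor is bound and KulP is active, so *irpT* is transcribed.
So IrpT is produced and active.
PexV is produced constitutively and is active.
With repressor IrpT bound, *fubL* is not transcribed.
So FubL is not produced.
Mn²⁺ is absent, so FubE is inactive.
Sorbose is present, so NerD is active.
Required activator FubE is absent, so *gixK* is not transcribed.
So GixK is not produced.
Cellobiose is present, so NolR is active.
c-di-GMP is absent, so FenD is inactive.
With repressor NolR bound, *pexC* is not transcribed.
So PexC is not produced.
Required activator GixK is absent, so *purV* is not transcribed.
So PurV is not produced.
With no repressor bound, *irpA* is transcribed.
So IrpA is produced and active.
Zn²⁺ is present, so HolV is inactive.
NerS is produced constitutively and is active.
No repressor is bound and NerS is active, so *sovP* is transcribed.
So SovP is produced and active.
Glyoxylate is absent, so YilQ is active.
With repressor SovP bound, *mibD* is not transcribed.
So MibD is not produced.
With repressor IrpA bound, *nolA* is not transcribed.

OFF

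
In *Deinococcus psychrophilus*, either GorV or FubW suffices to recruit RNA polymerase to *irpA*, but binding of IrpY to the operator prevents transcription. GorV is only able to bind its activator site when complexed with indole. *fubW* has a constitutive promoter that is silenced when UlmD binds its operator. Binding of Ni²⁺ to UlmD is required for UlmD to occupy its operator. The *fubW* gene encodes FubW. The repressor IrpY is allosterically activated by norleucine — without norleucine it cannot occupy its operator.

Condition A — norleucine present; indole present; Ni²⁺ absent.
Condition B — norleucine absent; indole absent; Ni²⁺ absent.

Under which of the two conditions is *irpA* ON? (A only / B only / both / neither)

Condition A:
Norleucine is present, so IrpY is active.
Indole is present, so GorV is active.
Ni²⁺ is absent, so UlmD is inactive.
With no repressor bound, *fubW* is transcribed.
So FubW is produced and active.
With repressor IrpY bound, *irpA* is not transcribed.
→ *irpA* is OFF in A.
Condition B:
Norleucine is absent, so IrpY is inactive.
Indole is absent, so GorV is inactive.
Ni²⁺ is absent, so UlmD is inactive.
With no repressor bound, *fubW* is transcribed.
So FubW is produced and active.
Activator FubW is present, so *irpA* is transcribed.
→ *irpA* is ON in B.

B only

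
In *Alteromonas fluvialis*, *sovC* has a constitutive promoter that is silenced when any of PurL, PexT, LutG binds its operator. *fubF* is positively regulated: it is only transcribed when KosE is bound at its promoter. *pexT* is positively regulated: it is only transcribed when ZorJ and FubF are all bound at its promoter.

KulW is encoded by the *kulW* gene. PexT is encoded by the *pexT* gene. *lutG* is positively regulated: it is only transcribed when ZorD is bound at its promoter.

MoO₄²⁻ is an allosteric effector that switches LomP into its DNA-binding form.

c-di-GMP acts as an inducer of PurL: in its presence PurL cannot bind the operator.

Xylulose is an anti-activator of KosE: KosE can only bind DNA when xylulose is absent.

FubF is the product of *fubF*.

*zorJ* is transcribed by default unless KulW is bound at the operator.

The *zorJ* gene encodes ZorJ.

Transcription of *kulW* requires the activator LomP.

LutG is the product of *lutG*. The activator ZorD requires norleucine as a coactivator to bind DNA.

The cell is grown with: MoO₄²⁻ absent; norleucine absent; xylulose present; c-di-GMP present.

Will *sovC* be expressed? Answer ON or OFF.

c-di-GMP is present, so PurL is inactive.
MoO₄²⁻ is absent, so LomP is inactive.
Required activator LomP is absent, so *kulW* is not transcribed.
So KulW is not produced.
With no repressor bound, *zorJ* is transcribed.
So ZorJ is produced and active.
Xylulose is present, so KosE is inactive.
Required activator KosE is absent, so *fubF* is not transcribed.
So FubF is not produced.
Required activator FubF is absent, so *pexT* is not transcribed.
So PexT is not produced.
Norleucine is absent, so ZorD is inactive.
Required activator ZorD is absent, so *lutG* is not transcribed.
So LutG is not produced.
With no repressor bound, *sovC* is transcribed.

ON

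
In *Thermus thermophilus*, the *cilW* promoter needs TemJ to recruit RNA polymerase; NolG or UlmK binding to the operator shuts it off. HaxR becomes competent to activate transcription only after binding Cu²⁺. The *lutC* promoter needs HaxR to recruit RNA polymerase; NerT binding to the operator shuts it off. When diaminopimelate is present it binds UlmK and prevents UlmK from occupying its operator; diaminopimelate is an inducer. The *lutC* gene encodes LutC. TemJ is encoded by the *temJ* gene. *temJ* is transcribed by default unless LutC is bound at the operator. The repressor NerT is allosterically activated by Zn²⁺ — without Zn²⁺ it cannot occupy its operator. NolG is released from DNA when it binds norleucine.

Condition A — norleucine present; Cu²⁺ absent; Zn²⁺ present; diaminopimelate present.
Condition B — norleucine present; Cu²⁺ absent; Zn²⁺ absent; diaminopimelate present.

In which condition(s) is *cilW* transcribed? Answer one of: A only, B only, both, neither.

Condition A:
Norleucine is present, so NolG is inactive.
Cu²⁺ is absent, so HaxR is inactive.
Zn²⁺ is present, so NerT is active.
With repressor NerT bound, *lutC* is not transcribed.
So LutC is not produced.
With no repressor bound, *temJ* is transcribed.
So TemJ is produced and active.
Diaminopimelate is present, so UlmK is inactive.
No repressor is bound and TemJ is active, so *cilW* is transcribed.
→ *cilW* is ON in A.
Condition B:
Norleucine is present, so NolG is inactive.
Cu²⁺ is absent, so HaxR is inactive.
Zn²⁺ is absent, so NerT is inactive.
Required activator HaxR is absent, so *lutC* is not transcribed.
So LutC is not produced.
With no repressor bound, *temJ* is transcribed.
So TemJ is produced and active.
Diaminopimelate is present, so UlmK is inactive.
No repressor is bound and TemJ is active, so *cilW* is transcribed.
→ *cilW* is ON in B.

both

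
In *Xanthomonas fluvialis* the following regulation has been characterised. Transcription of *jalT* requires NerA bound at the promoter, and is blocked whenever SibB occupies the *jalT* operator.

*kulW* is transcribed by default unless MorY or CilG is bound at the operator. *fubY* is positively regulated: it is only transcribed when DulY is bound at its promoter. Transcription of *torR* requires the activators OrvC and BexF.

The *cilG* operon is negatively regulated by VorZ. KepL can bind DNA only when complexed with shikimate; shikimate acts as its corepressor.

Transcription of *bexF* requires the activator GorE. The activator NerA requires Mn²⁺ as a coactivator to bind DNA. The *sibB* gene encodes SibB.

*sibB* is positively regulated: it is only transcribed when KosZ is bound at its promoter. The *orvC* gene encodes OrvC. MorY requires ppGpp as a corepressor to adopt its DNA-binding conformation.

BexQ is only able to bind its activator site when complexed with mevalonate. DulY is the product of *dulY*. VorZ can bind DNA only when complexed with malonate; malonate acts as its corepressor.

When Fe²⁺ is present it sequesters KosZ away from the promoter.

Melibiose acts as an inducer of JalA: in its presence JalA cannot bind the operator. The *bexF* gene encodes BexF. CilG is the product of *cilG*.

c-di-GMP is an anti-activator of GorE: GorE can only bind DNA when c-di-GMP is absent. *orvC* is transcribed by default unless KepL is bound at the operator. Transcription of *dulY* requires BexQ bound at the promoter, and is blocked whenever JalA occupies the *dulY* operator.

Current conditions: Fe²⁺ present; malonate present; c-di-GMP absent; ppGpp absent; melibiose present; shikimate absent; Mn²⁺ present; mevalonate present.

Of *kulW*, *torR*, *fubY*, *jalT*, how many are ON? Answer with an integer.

ppGpp is absent, so MorY is inactive.
Malonate is present, so VorZ is active.
With repressor VorZ bound, *cilG* is not transcribed.
So CilG is not produced.
With no repressor bound, *kulW* is transcribed.
→ *kulW* is ON.
Shikimate is absent, so KepL is inactive.
With no repressor bound, *orvC* is transcribed.
So OrvC is produced and active.
c-di-GMP is absent, so GorE is active.
No repressor is bound and GorE is active, so *bexF* is transcribed.
So BexF is produced and active.
No repressor is bound and OrvC and BexF are active, so *torR* is transcribed.
→ *torR* is ON.
Melibiose is present, so JalA is inactive.
Mevalonate is present, so BexQ is active.
No repressor is bound and BexQ is active, so *dulY* is transcribed.
So DulY is produced and active.
No repressor is bound and DulY is active, so *fubY* is transcribed.
→ *fubY* is ON.
Mn²⁺ is present, so NerA is active.
Fe²⁺ is present, so KosZ is inactive.
Required activator KosZ is absent, so *sibB* is not transcribed.
So SibB is not produced.
No repressor is bound and NerA is active, so *jalT* is transcribed.
→ *jalT* is ON.
4 of the 4 genes are transcribed.

4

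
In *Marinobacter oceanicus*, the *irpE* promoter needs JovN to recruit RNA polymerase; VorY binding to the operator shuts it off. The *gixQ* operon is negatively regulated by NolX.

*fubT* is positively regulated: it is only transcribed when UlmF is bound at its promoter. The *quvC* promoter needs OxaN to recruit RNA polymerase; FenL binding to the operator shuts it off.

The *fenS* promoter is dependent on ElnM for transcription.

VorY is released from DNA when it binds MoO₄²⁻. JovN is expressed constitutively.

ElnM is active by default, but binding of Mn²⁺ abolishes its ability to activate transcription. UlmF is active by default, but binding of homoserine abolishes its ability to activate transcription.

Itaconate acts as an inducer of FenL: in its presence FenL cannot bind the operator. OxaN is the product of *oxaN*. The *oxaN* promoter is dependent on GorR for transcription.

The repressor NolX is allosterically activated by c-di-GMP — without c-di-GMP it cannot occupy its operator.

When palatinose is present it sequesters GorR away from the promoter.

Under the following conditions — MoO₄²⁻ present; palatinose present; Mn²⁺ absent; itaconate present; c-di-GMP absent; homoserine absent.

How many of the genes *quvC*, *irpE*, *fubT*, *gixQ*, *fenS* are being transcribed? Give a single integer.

Itaconate is present, so FenL is inactive.
Palatinose is present, so GorR is inactive.
Required activator GorR is absent, so *oxaN* is not transcribed.
So OxaN is not produced.
Required activator OxaN is absent, so *quvC* is not transcribed.
→ *quvC* is OFF.
MoO₄²⁻ is present, so VorY is inactive.
JovN is produced constitutively and is active.
No repressor is bound and JovN is active, so *irpE* is transcribed.
→ *irpE* is ON.
Homoserine is absent, so UlmF is active.
No repressor is bound and UlmF is active, so *fubT* is transcribed.
→ *fubT* is ON.
c-di-GMP is absent, so NolX is inactive.
With no repressor bound, *gixQ* is transcribed.
→ *gixQ* is ON.
Mn²⁺ is absent, so ElnM is active.
No repressor is bound and ElnM is active, so *fenS* is transcribed.
→ *fenS* is ON.
4 of the 5 genes are transcribed.

4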